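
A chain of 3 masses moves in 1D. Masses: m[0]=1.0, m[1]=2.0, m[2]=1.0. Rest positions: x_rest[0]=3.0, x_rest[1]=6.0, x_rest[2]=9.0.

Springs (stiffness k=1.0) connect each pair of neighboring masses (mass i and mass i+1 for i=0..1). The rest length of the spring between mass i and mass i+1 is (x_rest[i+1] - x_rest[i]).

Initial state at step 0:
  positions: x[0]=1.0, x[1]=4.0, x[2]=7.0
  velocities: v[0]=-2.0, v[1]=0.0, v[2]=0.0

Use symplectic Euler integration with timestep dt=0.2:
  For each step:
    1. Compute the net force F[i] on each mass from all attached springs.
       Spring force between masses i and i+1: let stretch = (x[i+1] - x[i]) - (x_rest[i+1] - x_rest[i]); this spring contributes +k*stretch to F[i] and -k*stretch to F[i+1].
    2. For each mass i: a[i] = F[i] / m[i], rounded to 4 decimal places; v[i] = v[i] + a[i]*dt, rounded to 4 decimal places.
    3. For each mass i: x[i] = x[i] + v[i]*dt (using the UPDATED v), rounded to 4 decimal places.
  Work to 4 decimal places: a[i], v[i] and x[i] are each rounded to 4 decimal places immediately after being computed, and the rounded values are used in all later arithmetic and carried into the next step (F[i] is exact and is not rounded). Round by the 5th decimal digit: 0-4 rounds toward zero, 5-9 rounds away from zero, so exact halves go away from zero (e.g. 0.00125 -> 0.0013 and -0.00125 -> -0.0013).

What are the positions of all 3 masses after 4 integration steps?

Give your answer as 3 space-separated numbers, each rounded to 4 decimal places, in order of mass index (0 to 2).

Answer: -0.4457 3.9237 6.9981

Derivation:
Step 0: x=[1.0000 4.0000 7.0000] v=[-2.0000 0.0000 0.0000]
Step 1: x=[0.6000 4.0000 7.0000] v=[-2.0000 0.0000 0.0000]
Step 2: x=[0.2160 3.9920 7.0000] v=[-1.9200 -0.0400 0.0000]
Step 3: x=[-0.1370 3.9686 6.9997] v=[-1.7648 -0.1168 -0.0016]
Step 4: x=[-0.4457 3.9237 6.9981] v=[-1.5437 -0.2243 -0.0078]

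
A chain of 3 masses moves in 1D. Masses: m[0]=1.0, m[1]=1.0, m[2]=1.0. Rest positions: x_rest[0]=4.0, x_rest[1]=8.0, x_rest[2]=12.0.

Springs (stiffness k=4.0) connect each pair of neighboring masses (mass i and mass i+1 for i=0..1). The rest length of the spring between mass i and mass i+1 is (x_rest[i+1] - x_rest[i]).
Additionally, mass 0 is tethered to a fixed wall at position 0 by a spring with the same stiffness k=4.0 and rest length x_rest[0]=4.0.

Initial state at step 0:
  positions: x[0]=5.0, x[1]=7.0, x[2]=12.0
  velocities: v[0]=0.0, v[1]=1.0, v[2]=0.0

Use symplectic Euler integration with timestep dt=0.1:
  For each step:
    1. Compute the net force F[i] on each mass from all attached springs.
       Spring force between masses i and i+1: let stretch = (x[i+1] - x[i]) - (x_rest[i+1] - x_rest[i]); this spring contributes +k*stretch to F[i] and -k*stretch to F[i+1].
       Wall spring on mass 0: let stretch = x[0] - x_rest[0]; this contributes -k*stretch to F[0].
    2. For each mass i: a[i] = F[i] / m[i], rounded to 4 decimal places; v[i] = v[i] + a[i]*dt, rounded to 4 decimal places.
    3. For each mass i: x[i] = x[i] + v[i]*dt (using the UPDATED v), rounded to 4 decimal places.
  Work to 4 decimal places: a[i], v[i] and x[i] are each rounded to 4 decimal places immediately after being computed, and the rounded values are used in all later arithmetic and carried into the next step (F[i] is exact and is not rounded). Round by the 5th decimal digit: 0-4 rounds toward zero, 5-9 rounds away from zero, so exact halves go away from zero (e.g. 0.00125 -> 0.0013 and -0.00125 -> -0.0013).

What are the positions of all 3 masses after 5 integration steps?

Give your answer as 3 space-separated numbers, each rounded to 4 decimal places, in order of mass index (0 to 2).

Answer: 3.7232 8.6559 11.6703

Derivation:
Step 0: x=[5.0000 7.0000 12.0000] v=[0.0000 1.0000 0.0000]
Step 1: x=[4.8800 7.2200 11.9600] v=[-1.2000 2.2000 -0.4000]
Step 2: x=[4.6584 7.5360 11.8904] v=[-2.2160 3.1600 -0.6960]
Step 3: x=[4.3656 7.9111 11.8066] v=[-2.9283 3.7507 -0.8378]
Step 4: x=[4.0400 8.3002 11.7270] v=[-3.2563 3.8907 -0.7960]
Step 5: x=[3.7232 8.6559 11.6703] v=[-3.1682 3.5573 -0.5667]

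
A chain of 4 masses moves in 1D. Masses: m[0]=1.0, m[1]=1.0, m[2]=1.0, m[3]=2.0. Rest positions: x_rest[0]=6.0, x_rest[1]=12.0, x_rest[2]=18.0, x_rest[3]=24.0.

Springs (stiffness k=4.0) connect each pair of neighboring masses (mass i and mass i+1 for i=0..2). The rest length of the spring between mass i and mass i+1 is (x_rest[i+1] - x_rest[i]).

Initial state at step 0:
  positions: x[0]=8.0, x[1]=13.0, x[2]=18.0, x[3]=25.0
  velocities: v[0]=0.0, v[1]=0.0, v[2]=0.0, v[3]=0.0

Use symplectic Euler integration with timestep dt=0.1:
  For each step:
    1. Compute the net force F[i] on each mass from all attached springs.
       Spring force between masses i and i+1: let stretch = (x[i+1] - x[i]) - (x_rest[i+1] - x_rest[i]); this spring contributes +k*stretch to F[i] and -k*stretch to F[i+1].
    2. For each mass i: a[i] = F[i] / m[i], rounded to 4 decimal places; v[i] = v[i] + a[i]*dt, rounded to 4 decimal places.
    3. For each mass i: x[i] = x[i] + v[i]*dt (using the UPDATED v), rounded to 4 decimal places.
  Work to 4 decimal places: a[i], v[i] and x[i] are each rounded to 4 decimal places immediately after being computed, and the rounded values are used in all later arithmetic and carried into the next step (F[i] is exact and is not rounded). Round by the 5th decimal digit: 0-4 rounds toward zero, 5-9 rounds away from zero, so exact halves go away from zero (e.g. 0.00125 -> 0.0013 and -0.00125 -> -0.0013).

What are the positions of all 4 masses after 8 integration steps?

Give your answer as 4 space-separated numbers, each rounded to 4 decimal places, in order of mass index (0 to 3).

Answer: 6.8898 13.1994 19.6641 24.6234

Derivation:
Step 0: x=[8.0000 13.0000 18.0000 25.0000] v=[0.0000 0.0000 0.0000 0.0000]
Step 1: x=[7.9600 13.0000 18.0800 24.9800] v=[-0.4000 0.0000 0.8000 -0.2000]
Step 2: x=[7.8816 13.0016 18.2328 24.9420] v=[-0.7840 0.0160 1.5280 -0.3800]
Step 3: x=[7.7680 13.0077 18.4447 24.8898] v=[-1.1360 0.0605 2.1192 -0.5218]
Step 4: x=[7.6240 13.0216 18.6969 24.8287] v=[-1.4401 0.1394 2.5224 -0.6108]
Step 5: x=[7.4559 13.0467 18.9674 24.7650] v=[-1.6811 0.2505 2.7050 -0.6372]
Step 6: x=[7.2714 13.0850 19.2330 24.7053] v=[-1.8448 0.3825 2.6558 -0.5967]
Step 7: x=[7.0795 13.1366 19.4716 24.6562] v=[-1.9194 0.5163 2.3855 -0.4912]
Step 8: x=[6.8898 13.1994 19.6641 24.6234] v=[-1.8966 0.6275 1.9253 -0.3281]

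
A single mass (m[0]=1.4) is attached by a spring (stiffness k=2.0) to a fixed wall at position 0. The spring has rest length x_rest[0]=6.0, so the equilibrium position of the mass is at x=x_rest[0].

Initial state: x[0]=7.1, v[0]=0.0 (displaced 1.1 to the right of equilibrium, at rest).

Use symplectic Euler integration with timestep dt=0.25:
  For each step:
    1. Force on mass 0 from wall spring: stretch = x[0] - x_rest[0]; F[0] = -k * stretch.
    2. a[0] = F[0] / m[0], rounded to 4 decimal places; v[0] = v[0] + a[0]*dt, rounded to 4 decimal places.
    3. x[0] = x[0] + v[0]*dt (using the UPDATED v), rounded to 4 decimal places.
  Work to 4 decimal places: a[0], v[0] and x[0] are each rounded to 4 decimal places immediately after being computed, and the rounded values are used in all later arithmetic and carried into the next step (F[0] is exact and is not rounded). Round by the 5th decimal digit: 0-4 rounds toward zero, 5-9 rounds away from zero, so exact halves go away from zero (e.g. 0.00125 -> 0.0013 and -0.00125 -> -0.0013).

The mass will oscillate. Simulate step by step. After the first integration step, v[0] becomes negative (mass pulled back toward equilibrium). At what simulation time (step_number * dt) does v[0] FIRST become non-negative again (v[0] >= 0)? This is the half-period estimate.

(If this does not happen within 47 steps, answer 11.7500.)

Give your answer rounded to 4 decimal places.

Step 0: x=[7.1000] v=[0.0000]
Step 1: x=[7.0018] v=[-0.3929]
Step 2: x=[6.8141] v=[-0.7507]
Step 3: x=[6.5537] v=[-1.0415]
Step 4: x=[6.2439] v=[-1.2393]
Step 5: x=[5.9123] v=[-1.3264]
Step 6: x=[5.5885] v=[-1.2951]
Step 7: x=[5.3015] v=[-1.1481]
Step 8: x=[5.0769] v=[-0.8986]
Step 9: x=[4.9347] v=[-0.5689]
Step 10: x=[4.8876] v=[-0.1884]
Step 11: x=[4.9398] v=[0.2089]
First v>=0 after going negative at step 11, time=2.7500

Answer: 2.7500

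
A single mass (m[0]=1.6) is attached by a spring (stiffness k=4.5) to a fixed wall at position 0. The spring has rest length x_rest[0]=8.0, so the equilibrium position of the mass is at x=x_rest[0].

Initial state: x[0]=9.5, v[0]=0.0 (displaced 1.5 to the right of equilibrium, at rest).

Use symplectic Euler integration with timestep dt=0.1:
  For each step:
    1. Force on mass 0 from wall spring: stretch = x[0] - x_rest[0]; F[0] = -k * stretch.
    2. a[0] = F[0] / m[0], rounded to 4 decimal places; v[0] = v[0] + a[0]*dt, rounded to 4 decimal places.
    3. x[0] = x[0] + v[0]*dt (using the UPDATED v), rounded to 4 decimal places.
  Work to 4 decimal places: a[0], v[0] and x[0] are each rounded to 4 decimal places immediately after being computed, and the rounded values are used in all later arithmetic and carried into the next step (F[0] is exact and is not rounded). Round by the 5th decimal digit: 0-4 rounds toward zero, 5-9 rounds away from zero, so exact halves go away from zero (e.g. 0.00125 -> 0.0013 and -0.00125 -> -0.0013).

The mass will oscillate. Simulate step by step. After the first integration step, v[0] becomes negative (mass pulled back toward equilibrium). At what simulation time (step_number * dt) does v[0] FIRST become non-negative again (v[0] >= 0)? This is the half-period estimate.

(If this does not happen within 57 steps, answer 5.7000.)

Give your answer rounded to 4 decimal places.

Step 0: x=[9.5000] v=[0.0000]
Step 1: x=[9.4578] v=[-0.4219]
Step 2: x=[9.3746] v=[-0.8319]
Step 3: x=[9.2528] v=[-1.2185]
Step 4: x=[9.0957] v=[-1.5709]
Step 5: x=[8.9078] v=[-1.8791]
Step 6: x=[8.6944] v=[-2.1344]
Step 7: x=[8.4614] v=[-2.3297]
Step 8: x=[8.2155] v=[-2.4595]
Step 9: x=[7.9635] v=[-2.5201]
Step 10: x=[7.7125] v=[-2.5098]
Step 11: x=[7.4696] v=[-2.4289]
Step 12: x=[7.2416] v=[-2.2797]
Step 13: x=[7.0350] v=[-2.0664]
Step 14: x=[6.8555] v=[-1.7950]
Step 15: x=[6.7082] v=[-1.4731]
Step 16: x=[6.5972] v=[-1.1098]
Step 17: x=[6.5257] v=[-0.7153]
Step 18: x=[6.4956] v=[-0.3007]
Step 19: x=[6.5078] v=[0.1224]
First v>=0 after going negative at step 19, time=1.9000

Answer: 1.9000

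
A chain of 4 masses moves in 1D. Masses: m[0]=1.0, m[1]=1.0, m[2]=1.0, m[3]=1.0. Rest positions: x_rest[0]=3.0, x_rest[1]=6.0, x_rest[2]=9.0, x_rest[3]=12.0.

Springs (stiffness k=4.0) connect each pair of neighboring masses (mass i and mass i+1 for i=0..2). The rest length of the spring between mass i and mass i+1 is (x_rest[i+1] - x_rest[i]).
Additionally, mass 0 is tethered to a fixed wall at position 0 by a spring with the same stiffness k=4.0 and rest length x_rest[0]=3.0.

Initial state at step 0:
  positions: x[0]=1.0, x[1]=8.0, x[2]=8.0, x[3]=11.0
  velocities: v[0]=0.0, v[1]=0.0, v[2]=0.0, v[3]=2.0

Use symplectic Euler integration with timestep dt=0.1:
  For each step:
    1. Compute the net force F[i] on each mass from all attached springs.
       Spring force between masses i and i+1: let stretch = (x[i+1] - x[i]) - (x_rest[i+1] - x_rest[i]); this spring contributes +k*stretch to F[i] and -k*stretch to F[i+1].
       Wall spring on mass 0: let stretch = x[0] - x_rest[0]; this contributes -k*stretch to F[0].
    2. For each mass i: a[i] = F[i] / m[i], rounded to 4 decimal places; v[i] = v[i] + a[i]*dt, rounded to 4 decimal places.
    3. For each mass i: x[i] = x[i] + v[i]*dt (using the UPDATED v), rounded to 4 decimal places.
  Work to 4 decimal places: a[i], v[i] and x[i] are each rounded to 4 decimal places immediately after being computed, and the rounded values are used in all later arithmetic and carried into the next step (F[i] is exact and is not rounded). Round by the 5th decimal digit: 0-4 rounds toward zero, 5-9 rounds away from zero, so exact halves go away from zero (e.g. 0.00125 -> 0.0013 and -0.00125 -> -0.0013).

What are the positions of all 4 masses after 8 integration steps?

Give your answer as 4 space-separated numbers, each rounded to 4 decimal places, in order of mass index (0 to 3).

Answer: 4.8285 3.7181 9.7242 12.6834

Derivation:
Step 0: x=[1.0000 8.0000 8.0000 11.0000] v=[0.0000 0.0000 0.0000 2.0000]
Step 1: x=[1.2400 7.7200 8.1200 11.2000] v=[2.4000 -2.8000 1.2000 2.0000]
Step 2: x=[1.6896 7.1968 8.3472 11.3968] v=[4.4960 -5.2320 2.2720 1.9680]
Step 3: x=[2.2919 6.4993 8.6504 11.5916] v=[6.0230 -6.9747 3.0317 1.9482]
Step 4: x=[2.9708 5.7196 8.9852 11.7888] v=[6.7892 -7.7972 3.3477 1.9717]
Step 5: x=[3.6408 4.9606 9.3015 11.9938] v=[6.7004 -7.5905 3.1629 2.0503]
Step 6: x=[4.2180 4.3224 9.5519 12.2111] v=[5.7720 -6.3821 2.5035 2.1734]
Step 7: x=[4.6307 3.8892 9.6994 12.4421] v=[4.1266 -4.3321 1.4754 2.3097]
Step 8: x=[4.8285 3.7181 9.7242 12.6834] v=[1.9777 -1.7114 0.2484 2.4126]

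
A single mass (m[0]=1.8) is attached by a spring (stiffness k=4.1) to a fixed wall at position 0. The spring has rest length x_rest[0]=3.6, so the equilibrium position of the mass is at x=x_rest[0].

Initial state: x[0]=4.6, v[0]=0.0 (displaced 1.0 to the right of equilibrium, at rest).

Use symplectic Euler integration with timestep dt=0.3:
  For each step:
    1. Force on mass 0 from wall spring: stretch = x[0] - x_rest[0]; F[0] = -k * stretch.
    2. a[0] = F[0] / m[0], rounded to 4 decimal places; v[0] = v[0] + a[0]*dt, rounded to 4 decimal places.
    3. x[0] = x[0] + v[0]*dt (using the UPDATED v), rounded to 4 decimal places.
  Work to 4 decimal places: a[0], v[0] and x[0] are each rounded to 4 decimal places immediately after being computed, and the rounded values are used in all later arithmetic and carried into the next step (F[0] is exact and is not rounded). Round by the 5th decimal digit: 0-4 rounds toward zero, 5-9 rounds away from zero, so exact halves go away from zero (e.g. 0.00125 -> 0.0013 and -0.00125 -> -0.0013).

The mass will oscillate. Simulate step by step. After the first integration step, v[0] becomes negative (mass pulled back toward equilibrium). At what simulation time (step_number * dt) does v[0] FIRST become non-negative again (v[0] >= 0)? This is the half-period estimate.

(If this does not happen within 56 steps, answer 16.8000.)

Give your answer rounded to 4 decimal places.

Step 0: x=[4.6000] v=[0.0000]
Step 1: x=[4.3950] v=[-0.6833]
Step 2: x=[4.0271] v=[-1.2265]
Step 3: x=[3.5716] v=[-1.5183]
Step 4: x=[3.1219] v=[-1.4989]
Step 5: x=[2.7702] v=[-1.1722]
Step 6: x=[2.5886] v=[-0.6052]
Step 7: x=[2.6144] v=[0.0859]
First v>=0 after going negative at step 7, time=2.1000

Answer: 2.1000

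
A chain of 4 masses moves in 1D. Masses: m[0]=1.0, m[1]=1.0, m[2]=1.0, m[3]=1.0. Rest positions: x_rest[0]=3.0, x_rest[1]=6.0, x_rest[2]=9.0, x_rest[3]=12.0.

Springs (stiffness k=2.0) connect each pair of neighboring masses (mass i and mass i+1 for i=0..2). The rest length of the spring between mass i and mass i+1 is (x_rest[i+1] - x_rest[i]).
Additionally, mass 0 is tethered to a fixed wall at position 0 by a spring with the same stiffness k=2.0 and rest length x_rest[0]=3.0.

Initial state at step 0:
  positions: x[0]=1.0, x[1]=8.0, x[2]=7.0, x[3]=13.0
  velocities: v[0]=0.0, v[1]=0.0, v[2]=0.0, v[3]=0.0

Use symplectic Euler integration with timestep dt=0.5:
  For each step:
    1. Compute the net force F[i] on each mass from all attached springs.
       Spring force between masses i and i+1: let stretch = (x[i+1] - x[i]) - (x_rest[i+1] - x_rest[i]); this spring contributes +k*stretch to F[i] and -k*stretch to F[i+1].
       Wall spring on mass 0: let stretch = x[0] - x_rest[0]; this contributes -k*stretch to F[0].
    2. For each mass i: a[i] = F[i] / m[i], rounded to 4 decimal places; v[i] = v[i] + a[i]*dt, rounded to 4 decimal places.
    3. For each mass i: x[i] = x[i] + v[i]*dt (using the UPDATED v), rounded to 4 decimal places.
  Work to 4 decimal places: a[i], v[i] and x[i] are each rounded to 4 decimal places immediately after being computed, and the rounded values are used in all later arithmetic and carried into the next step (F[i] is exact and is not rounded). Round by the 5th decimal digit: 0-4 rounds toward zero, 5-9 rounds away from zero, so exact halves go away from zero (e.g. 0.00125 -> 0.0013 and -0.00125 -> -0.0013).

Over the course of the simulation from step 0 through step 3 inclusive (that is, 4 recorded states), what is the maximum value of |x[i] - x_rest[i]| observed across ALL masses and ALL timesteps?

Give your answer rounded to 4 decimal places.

Answer: 2.7500

Derivation:
Step 0: x=[1.0000 8.0000 7.0000 13.0000] v=[0.0000 0.0000 0.0000 0.0000]
Step 1: x=[4.0000 4.0000 10.5000 11.5000] v=[6.0000 -8.0000 7.0000 -3.0000]
Step 2: x=[5.0000 3.2500 11.2500 11.0000] v=[2.0000 -1.5000 1.5000 -1.0000]
Step 3: x=[2.6250 7.3750 7.8750 12.1250] v=[-4.7500 8.2500 -6.7500 2.2500]
Max displacement = 2.7500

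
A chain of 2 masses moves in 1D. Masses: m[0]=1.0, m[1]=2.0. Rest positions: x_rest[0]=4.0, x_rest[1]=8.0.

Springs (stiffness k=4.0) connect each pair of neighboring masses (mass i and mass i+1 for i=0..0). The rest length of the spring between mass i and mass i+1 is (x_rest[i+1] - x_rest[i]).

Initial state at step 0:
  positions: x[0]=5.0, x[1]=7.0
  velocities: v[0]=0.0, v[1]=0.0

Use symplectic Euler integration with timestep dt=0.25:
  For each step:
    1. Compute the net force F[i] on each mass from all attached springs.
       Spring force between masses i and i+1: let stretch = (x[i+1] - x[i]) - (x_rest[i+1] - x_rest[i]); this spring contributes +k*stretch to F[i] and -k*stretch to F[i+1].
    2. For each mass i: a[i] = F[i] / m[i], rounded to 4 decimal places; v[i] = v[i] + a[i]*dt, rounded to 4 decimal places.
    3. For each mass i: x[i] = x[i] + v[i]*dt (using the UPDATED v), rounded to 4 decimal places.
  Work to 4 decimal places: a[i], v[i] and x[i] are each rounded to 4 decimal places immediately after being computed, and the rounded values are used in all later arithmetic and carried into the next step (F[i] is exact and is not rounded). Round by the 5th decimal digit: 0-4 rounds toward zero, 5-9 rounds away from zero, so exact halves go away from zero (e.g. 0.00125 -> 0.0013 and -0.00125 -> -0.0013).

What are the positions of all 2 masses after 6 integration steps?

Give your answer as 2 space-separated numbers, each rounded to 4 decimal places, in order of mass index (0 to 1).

Answer: 2.8004 8.1001

Derivation:
Step 0: x=[5.0000 7.0000] v=[0.0000 0.0000]
Step 1: x=[4.5000 7.2500] v=[-2.0000 1.0000]
Step 2: x=[3.6875 7.6563] v=[-3.2500 1.6250]
Step 3: x=[2.8672 8.0665] v=[-3.2812 1.6406]
Step 4: x=[2.3467 8.3268] v=[-2.0819 1.0410]
Step 5: x=[2.3213 8.3396] v=[-0.1018 0.0510]
Step 6: x=[2.8004 8.1001] v=[1.9165 -0.9582]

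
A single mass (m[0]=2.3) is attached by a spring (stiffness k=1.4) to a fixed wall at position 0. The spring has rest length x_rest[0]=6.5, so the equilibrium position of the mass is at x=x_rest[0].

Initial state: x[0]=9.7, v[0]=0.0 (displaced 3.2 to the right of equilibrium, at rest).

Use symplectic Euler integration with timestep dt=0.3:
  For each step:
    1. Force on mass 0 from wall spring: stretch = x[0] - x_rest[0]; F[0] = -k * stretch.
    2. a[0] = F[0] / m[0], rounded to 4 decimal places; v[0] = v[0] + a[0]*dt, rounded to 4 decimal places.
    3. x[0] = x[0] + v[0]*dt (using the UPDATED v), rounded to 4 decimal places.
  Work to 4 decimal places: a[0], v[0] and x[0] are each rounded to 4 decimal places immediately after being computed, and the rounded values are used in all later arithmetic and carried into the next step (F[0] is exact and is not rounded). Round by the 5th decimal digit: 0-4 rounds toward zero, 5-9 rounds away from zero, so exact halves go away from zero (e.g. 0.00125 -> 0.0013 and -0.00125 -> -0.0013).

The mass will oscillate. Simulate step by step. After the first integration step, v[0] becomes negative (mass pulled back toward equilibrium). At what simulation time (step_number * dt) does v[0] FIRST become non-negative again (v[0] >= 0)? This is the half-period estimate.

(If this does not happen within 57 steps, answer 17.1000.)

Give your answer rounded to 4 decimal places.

Answer: 4.2000

Derivation:
Step 0: x=[9.7000] v=[0.0000]
Step 1: x=[9.5247] v=[-0.5843]
Step 2: x=[9.1837] v=[-1.1366]
Step 3: x=[8.6957] v=[-1.6267]
Step 4: x=[8.0874] v=[-2.0277]
Step 5: x=[7.3921] v=[-2.3176]
Step 6: x=[6.6480] v=[-2.4805]
Step 7: x=[5.8958] v=[-2.5075]
Step 8: x=[5.1766] v=[-2.3972]
Step 9: x=[4.5299] v=[-2.1556]
Step 10: x=[3.9912] v=[-1.7958]
Step 11: x=[3.5899] v=[-1.3377]
Step 12: x=[3.3480] v=[-0.8063]
Step 13: x=[3.2788] v=[-0.2307]
Step 14: x=[3.3861] v=[0.3575]
First v>=0 after going negative at step 14, time=4.2000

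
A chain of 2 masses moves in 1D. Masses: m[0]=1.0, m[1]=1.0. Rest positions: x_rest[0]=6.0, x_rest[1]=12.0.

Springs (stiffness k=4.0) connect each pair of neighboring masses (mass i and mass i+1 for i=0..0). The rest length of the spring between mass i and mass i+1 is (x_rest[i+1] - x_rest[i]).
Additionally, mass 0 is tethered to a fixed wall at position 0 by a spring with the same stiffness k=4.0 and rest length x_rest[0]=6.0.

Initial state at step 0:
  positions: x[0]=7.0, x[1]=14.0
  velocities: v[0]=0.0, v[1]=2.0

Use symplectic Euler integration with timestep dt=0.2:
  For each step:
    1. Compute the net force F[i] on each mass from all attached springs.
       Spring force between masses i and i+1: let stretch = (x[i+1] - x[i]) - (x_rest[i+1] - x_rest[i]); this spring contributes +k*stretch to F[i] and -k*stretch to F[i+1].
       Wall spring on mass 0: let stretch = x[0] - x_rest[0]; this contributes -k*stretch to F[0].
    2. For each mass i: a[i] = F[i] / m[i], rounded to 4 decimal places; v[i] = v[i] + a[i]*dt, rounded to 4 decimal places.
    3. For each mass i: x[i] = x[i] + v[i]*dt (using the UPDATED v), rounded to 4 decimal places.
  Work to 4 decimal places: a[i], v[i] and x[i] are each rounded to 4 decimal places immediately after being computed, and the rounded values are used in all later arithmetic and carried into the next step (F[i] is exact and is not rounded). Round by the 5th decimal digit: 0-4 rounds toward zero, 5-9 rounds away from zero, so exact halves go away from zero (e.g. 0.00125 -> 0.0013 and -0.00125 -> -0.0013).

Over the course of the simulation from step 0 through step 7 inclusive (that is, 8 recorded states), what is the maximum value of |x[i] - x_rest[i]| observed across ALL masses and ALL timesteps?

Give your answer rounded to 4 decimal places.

Answer: 2.2816

Derivation:
Step 0: x=[7.0000 14.0000] v=[0.0000 2.0000]
Step 1: x=[7.0000 14.2400] v=[0.0000 1.2000]
Step 2: x=[7.0384 14.2816] v=[0.1920 0.2080]
Step 3: x=[7.1096 14.1243] v=[0.3558 -0.7866]
Step 4: x=[7.1656 13.8046] v=[0.2799 -1.5984]
Step 5: x=[7.1373 13.3827] v=[-0.1414 -2.1096]
Step 6: x=[6.9663 12.9215] v=[-0.8549 -2.3059]
Step 7: x=[6.6335 12.4675] v=[-1.6638 -2.2701]
Max displacement = 2.2816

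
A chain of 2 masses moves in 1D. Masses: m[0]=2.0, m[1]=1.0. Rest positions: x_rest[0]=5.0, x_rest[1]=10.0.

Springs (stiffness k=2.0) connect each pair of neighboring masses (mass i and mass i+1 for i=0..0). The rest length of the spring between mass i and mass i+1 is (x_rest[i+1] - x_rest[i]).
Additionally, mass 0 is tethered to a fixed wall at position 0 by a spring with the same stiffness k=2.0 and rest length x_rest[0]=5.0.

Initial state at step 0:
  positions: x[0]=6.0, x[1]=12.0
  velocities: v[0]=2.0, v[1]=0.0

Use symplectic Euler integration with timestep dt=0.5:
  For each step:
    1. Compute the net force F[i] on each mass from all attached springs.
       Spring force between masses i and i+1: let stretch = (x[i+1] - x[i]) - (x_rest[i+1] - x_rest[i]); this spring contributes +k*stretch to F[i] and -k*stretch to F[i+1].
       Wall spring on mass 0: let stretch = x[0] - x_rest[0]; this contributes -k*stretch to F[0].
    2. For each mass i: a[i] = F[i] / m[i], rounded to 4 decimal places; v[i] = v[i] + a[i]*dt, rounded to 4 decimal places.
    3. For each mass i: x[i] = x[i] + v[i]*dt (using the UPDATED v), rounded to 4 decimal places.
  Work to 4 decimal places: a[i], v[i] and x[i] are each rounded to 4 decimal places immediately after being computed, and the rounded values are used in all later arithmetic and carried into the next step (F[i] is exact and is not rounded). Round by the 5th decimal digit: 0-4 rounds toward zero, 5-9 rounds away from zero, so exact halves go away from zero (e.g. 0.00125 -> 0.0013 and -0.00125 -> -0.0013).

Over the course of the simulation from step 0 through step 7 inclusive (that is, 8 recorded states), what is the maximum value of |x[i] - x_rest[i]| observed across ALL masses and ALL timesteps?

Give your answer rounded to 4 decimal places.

Step 0: x=[6.0000 12.0000] v=[2.0000 0.0000]
Step 1: x=[7.0000 11.5000] v=[2.0000 -1.0000]
Step 2: x=[7.3750 11.2500] v=[0.7500 -0.5000]
Step 3: x=[6.8750 11.5625] v=[-1.0000 0.6250]
Step 4: x=[5.8281 12.0313] v=[-2.0938 0.9375]
Step 5: x=[4.8750 11.8985] v=[-1.9063 -0.2657]
Step 6: x=[4.4590 10.7539] v=[-0.8321 -2.2892]
Step 7: x=[4.5020 8.9619] v=[0.0859 -3.5841]
Max displacement = 2.3750

Answer: 2.3750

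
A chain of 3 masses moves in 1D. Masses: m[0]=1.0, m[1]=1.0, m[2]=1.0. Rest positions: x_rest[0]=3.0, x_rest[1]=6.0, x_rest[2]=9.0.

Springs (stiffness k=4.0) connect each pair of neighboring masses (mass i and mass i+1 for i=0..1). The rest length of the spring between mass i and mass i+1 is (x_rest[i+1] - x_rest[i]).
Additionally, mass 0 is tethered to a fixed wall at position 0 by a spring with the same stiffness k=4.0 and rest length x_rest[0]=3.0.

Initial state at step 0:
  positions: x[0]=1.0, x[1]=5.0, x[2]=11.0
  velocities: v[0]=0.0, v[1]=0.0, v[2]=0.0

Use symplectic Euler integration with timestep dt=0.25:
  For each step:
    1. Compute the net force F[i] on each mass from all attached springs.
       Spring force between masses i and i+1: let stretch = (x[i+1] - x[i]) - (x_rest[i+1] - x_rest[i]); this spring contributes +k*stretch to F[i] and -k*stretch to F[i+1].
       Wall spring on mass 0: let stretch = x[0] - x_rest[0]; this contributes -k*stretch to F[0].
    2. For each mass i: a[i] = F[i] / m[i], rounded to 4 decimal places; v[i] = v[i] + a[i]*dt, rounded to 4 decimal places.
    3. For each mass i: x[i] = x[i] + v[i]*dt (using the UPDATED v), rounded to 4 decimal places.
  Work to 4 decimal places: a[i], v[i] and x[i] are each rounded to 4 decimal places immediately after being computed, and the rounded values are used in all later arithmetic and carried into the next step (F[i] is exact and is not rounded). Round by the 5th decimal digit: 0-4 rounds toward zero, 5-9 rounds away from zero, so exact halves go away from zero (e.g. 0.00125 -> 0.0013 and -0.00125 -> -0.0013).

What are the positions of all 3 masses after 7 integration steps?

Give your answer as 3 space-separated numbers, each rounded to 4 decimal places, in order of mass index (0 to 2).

Answer: 2.9972 5.8119 9.1207

Derivation:
Step 0: x=[1.0000 5.0000 11.0000] v=[0.0000 0.0000 0.0000]
Step 1: x=[1.7500 5.5000 10.2500] v=[3.0000 2.0000 -3.0000]
Step 2: x=[3.0000 6.2500 9.0625] v=[5.0000 3.0000 -4.7500]
Step 3: x=[4.3125 6.8906 7.9219] v=[5.2500 2.5625 -4.5625]
Step 4: x=[5.1914 7.1445 7.2735] v=[3.5156 1.0157 -2.5938]
Step 5: x=[5.2607 6.9424 7.3428] v=[0.2773 -0.8084 0.2772]
Step 6: x=[4.4353 6.4200 8.0620] v=[-3.3017 -2.0897 2.8768]
Step 7: x=[2.9972 5.8119 9.1207] v=[-5.7523 -2.4324 4.2348]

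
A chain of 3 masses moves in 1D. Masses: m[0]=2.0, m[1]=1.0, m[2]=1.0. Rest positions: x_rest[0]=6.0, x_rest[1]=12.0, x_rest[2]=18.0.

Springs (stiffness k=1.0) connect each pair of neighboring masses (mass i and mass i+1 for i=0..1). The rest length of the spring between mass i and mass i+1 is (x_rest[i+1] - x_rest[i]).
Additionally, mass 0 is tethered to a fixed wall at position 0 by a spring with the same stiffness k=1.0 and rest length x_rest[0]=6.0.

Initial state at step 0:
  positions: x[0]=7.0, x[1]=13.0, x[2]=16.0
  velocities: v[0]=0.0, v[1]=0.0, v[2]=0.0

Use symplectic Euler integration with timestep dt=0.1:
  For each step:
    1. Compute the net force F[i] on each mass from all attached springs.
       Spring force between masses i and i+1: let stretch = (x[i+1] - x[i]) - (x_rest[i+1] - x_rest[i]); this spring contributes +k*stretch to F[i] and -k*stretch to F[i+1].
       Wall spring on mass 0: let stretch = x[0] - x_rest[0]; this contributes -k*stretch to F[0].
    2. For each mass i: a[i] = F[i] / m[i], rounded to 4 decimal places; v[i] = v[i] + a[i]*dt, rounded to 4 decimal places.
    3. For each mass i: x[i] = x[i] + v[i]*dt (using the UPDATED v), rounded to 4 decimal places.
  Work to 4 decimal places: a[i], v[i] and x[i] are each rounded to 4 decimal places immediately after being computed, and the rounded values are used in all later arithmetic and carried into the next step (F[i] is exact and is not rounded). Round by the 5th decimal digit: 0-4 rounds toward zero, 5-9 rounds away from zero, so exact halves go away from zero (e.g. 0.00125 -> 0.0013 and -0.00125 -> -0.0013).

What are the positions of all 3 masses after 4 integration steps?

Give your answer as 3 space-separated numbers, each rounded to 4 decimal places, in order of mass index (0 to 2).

Step 0: x=[7.0000 13.0000 16.0000] v=[0.0000 0.0000 0.0000]
Step 1: x=[6.9950 12.9700 16.0300] v=[-0.0500 -0.3000 0.3000]
Step 2: x=[6.9849 12.9109 16.0894] v=[-0.1010 -0.5915 0.5940]
Step 3: x=[6.9695 12.8243 16.1770] v=[-0.1540 -0.8663 0.8762]
Step 4: x=[6.9485 12.7127 16.2911] v=[-0.2097 -1.1165 1.1409]

Answer: 6.9485 12.7127 16.2911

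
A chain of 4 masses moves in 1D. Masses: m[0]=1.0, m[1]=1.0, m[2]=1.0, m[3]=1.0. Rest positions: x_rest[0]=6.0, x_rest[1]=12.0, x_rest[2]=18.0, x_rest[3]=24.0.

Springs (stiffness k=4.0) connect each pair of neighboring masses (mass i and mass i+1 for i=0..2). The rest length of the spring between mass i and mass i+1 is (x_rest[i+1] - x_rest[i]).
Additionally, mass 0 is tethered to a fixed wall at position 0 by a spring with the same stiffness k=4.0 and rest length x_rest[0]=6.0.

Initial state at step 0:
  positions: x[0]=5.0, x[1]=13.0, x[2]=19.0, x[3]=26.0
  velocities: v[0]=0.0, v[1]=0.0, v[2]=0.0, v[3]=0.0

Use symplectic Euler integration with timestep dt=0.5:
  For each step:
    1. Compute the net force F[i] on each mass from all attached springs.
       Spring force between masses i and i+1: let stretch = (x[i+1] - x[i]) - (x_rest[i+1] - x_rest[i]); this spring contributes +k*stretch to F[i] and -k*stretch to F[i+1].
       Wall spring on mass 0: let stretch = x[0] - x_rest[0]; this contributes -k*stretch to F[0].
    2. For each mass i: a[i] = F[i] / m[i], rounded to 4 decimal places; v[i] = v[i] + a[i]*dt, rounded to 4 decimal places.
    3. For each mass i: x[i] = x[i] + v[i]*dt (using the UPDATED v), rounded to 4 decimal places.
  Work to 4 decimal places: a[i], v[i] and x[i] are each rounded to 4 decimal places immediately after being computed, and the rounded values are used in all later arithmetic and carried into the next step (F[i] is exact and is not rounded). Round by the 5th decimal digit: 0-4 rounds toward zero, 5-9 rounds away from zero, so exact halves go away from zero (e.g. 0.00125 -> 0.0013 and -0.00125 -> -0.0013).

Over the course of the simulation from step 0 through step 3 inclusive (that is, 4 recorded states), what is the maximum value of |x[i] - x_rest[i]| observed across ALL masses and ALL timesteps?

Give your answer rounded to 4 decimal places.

Step 0: x=[5.0000 13.0000 19.0000 26.0000] v=[0.0000 0.0000 0.0000 0.0000]
Step 1: x=[8.0000 11.0000 20.0000 25.0000] v=[6.0000 -4.0000 2.0000 -2.0000]
Step 2: x=[6.0000 15.0000 17.0000 25.0000] v=[-4.0000 8.0000 -6.0000 0.0000]
Step 3: x=[7.0000 12.0000 20.0000 23.0000] v=[2.0000 -6.0000 6.0000 -4.0000]
Max displacement = 3.0000

Answer: 3.0000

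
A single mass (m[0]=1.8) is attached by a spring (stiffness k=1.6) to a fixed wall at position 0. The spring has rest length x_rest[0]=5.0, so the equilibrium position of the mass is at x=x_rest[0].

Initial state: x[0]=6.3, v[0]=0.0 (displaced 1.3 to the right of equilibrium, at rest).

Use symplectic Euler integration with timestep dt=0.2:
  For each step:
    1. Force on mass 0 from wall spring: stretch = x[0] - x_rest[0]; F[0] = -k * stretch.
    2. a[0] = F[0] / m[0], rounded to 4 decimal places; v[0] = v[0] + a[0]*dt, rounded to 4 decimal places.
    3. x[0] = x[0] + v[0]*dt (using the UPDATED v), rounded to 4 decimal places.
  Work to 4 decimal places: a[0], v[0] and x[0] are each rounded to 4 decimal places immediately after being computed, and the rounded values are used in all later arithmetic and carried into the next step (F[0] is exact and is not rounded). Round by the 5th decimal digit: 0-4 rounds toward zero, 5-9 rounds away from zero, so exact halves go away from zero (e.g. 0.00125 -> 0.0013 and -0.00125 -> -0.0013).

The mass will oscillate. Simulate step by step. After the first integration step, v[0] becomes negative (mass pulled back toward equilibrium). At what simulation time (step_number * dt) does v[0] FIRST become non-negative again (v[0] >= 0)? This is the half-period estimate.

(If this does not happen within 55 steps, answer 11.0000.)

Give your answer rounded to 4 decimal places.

Answer: 3.4000

Derivation:
Step 0: x=[6.3000] v=[0.0000]
Step 1: x=[6.2538] v=[-0.2311]
Step 2: x=[6.1630] v=[-0.4540]
Step 3: x=[6.0308] v=[-0.6608]
Step 4: x=[5.8620] v=[-0.8441]
Step 5: x=[5.6625] v=[-0.9973]
Step 6: x=[5.4395] v=[-1.1151]
Step 7: x=[5.2009] v=[-1.1932]
Step 8: x=[4.9551] v=[-1.2289]
Step 9: x=[4.7109] v=[-1.2209]
Step 10: x=[4.4770] v=[-1.1695]
Step 11: x=[4.2617] v=[-1.0765]
Step 12: x=[4.0727] v=[-0.9452]
Step 13: x=[3.9166] v=[-0.7803]
Step 14: x=[3.7991] v=[-0.5877]
Step 15: x=[3.7243] v=[-0.3742]
Step 16: x=[3.6948] v=[-0.1474]
Step 17: x=[3.7117] v=[0.0846]
First v>=0 after going negative at step 17, time=3.4000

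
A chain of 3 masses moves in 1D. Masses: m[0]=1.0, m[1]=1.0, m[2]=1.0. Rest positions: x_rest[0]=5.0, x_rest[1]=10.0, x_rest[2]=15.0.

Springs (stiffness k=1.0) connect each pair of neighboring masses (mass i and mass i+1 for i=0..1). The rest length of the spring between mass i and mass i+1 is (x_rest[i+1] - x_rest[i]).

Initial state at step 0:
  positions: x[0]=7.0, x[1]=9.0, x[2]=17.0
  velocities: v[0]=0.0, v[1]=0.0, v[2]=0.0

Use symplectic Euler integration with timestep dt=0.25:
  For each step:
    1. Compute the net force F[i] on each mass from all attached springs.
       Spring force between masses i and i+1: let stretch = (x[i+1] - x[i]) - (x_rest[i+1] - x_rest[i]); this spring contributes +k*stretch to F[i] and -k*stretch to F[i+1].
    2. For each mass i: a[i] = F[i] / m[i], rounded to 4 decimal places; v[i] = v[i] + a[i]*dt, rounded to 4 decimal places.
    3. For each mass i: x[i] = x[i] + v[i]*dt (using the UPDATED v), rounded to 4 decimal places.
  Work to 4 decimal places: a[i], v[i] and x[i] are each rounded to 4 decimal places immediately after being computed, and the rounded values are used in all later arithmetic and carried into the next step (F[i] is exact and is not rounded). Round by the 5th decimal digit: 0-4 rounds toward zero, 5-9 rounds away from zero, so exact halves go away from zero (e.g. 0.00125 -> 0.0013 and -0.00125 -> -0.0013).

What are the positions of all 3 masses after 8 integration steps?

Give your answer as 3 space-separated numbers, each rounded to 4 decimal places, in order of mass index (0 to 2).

Step 0: x=[7.0000 9.0000 17.0000] v=[0.0000 0.0000 0.0000]
Step 1: x=[6.8125 9.3750 16.8125] v=[-0.7500 1.5000 -0.7500]
Step 2: x=[6.4727 10.0547 16.4727] v=[-1.3594 2.7188 -1.3594]
Step 3: x=[6.0442 10.9117 16.0442] v=[-1.7139 3.4278 -1.7139]
Step 4: x=[5.6075 11.7852 15.6075] v=[-1.7470 3.4941 -1.7470]
Step 5: x=[5.2444 12.5115 15.2444] v=[-1.4526 2.9053 -1.4526]
Step 6: x=[5.0230 12.9545 15.0230] v=[-0.8858 1.7718 -0.8858]
Step 7: x=[4.9848 13.0310 14.9848] v=[-0.1529 0.3061 -0.1529]
Step 8: x=[5.1370 12.7268 15.1370] v=[0.6087 -1.2170 0.6087]

Answer: 5.1370 12.7268 15.1370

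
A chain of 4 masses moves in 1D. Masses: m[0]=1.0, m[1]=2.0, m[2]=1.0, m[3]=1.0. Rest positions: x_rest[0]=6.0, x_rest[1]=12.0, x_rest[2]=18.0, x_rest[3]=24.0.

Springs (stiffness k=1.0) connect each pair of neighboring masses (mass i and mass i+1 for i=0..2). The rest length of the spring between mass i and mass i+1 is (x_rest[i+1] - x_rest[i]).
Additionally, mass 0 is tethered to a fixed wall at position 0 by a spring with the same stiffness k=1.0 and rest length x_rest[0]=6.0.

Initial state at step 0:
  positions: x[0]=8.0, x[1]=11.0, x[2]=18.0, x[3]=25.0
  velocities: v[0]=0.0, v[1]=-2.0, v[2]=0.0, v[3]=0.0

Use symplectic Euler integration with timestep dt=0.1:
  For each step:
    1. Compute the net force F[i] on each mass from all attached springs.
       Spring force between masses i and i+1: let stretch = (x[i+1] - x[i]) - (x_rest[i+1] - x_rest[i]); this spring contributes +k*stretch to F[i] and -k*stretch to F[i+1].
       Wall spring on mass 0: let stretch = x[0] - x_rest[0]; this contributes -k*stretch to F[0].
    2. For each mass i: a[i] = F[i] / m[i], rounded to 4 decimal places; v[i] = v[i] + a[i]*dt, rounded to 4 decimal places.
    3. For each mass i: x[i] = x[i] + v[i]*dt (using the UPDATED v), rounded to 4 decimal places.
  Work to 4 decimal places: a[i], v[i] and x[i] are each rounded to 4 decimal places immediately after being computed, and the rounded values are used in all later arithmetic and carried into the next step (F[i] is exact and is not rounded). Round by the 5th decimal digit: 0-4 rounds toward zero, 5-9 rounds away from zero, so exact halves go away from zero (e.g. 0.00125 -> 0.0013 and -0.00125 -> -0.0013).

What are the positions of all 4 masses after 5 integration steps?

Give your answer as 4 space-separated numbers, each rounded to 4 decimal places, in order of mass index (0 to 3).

Answer: 7.2524 10.3238 17.9647 24.8531

Derivation:
Step 0: x=[8.0000 11.0000 18.0000 25.0000] v=[0.0000 -2.0000 0.0000 0.0000]
Step 1: x=[7.9500 10.8200 18.0000 24.9900] v=[-0.5000 -1.8000 0.0000 -0.1000]
Step 2: x=[7.8492 10.6616 17.9981 24.9701] v=[-1.0080 -1.5845 -0.0190 -0.1990]
Step 3: x=[7.6980 10.5258 17.9926 24.9405] v=[-1.5117 -1.3583 -0.0555 -0.2962]
Step 4: x=[7.4981 10.4132 17.9819 24.9014] v=[-1.9987 -1.1264 -0.1074 -0.3910]
Step 5: x=[7.2524 10.3238 17.9647 24.8531] v=[-2.4570 -0.8937 -0.1723 -0.4830]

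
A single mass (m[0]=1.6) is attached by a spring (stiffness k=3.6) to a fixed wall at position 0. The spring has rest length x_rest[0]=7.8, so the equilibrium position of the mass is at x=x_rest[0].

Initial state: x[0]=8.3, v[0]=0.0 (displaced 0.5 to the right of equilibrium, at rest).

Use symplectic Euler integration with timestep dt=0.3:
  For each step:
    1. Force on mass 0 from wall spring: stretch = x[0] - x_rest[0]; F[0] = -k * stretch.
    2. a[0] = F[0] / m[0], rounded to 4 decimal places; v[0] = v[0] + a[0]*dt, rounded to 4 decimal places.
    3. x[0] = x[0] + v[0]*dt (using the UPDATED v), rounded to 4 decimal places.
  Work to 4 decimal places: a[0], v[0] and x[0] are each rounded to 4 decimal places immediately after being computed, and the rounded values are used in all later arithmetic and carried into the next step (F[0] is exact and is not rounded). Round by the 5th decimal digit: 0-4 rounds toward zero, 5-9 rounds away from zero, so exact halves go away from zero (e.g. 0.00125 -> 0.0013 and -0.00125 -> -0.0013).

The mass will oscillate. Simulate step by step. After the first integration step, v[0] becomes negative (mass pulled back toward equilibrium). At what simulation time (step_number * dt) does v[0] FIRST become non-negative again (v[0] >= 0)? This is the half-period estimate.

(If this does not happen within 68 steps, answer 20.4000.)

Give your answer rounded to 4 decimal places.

Step 0: x=[8.3000] v=[0.0000]
Step 1: x=[8.1988] v=[-0.3375]
Step 2: x=[8.0168] v=[-0.6067]
Step 3: x=[7.7909] v=[-0.7530]
Step 4: x=[7.5668] v=[-0.7469]
Step 5: x=[7.3900] v=[-0.5895]
Step 6: x=[7.2962] v=[-0.3128]
Step 7: x=[7.3044] v=[0.0273]
First v>=0 after going negative at step 7, time=2.1000

Answer: 2.1000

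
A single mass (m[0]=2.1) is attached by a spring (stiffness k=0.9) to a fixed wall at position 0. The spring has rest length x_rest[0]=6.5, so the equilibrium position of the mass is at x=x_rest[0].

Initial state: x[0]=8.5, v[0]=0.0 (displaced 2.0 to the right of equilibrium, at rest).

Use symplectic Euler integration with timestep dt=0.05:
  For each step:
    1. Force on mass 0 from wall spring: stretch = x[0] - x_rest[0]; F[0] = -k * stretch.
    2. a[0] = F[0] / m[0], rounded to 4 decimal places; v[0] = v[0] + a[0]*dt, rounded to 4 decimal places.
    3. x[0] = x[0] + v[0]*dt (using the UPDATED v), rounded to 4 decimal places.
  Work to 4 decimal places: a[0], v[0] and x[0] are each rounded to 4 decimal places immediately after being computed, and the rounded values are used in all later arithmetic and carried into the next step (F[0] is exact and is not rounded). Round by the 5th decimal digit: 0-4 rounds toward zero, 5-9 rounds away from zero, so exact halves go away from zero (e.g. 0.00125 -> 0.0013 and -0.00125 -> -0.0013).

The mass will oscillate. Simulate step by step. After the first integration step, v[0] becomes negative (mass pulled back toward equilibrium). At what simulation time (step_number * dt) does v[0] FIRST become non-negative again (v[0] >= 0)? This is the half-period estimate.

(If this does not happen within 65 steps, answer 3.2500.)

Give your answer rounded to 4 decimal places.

Answer: 3.2500

Derivation:
Step 0: x=[8.5000] v=[0.0000]
Step 1: x=[8.4979] v=[-0.0429]
Step 2: x=[8.4936] v=[-0.0857]
Step 3: x=[8.4872] v=[-0.1284]
Step 4: x=[8.4787] v=[-0.1710]
Step 5: x=[8.4680] v=[-0.2134]
Step 6: x=[8.4552] v=[-0.2556]
Step 7: x=[8.4403] v=[-0.2975]
Step 8: x=[8.4233] v=[-0.3391]
Step 9: x=[8.4043] v=[-0.3803]
Step 10: x=[8.3832] v=[-0.4211]
Step 11: x=[8.3601] v=[-0.4615]
Step 12: x=[8.3350] v=[-0.5014]
Step 13: x=[8.3080] v=[-0.5407]
Step 14: x=[8.2790] v=[-0.5794]
Step 15: x=[8.2481] v=[-0.6175]
Step 16: x=[8.2154] v=[-0.6550]
Step 17: x=[8.1808] v=[-0.6918]
Step 18: x=[8.1444] v=[-0.7278]
Step 19: x=[8.1063] v=[-0.7630]
Step 20: x=[8.0664] v=[-0.7974]
Step 21: x=[8.0249] v=[-0.8310]
Step 22: x=[7.9817] v=[-0.8637]
Step 23: x=[7.9369] v=[-0.8955]
Step 24: x=[7.8906] v=[-0.9263]
Step 25: x=[7.8428] v=[-0.9561]
Step 26: x=[7.7936] v=[-0.9849]
Step 27: x=[7.7430] v=[-1.0126]
Step 28: x=[7.6910] v=[-1.0392]
Step 29: x=[7.6378] v=[-1.0647]
Step 30: x=[7.5833] v=[-1.0891]
Step 31: x=[7.5277] v=[-1.1123]
Step 32: x=[7.4710] v=[-1.1343]
Step 33: x=[7.4132] v=[-1.1551]
Step 34: x=[7.3545] v=[-1.1747]
Step 35: x=[7.2949] v=[-1.1930]
Step 36: x=[7.2344] v=[-1.2100]
Step 37: x=[7.1731] v=[-1.2257]
Step 38: x=[7.1111] v=[-1.2401]
Step 39: x=[7.0484] v=[-1.2532]
Step 40: x=[6.9852] v=[-1.2650]
Step 41: x=[6.9214] v=[-1.2754]
Step 42: x=[6.8572] v=[-1.2844]
Step 43: x=[6.7926] v=[-1.2921]
Step 44: x=[6.7277] v=[-1.2984]
Step 45: x=[6.6625] v=[-1.3033]
Step 46: x=[6.5972] v=[-1.3068]
Step 47: x=[6.5318] v=[-1.3089]
Step 48: x=[6.4663] v=[-1.3096]
Step 49: x=[6.4009] v=[-1.3089]
Step 50: x=[6.3356] v=[-1.3068]
Step 51: x=[6.2704] v=[-1.3033]
Step 52: x=[6.2055] v=[-1.2984]
Step 53: x=[6.1409] v=[-1.2921]
Step 54: x=[6.0767] v=[-1.2844]
Step 55: x=[6.0129] v=[-1.2753]
Step 56: x=[5.9497] v=[-1.2649]
Step 57: x=[5.8870] v=[-1.2531]
Step 58: x=[5.8250] v=[-1.2400]
Step 59: x=[5.7637] v=[-1.2255]
Step 60: x=[5.7032] v=[-1.2097]
Step 61: x=[5.6436] v=[-1.1926]
Step 62: x=[5.5849] v=[-1.1743]
Step 63: x=[5.5272] v=[-1.1547]
Step 64: x=[5.4705] v=[-1.1339]
Step 65: x=[5.4149] v=[-1.1118]
v[0] did not become non-negative within 65 steps; using fallback time=3.2500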